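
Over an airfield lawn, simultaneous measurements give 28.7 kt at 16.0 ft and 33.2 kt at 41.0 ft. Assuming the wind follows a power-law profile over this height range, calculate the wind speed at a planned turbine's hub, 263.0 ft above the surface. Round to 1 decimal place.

First find α: α = ln(V₂/V₁)/ln(z₂/z₁) = ln(33.2/28.7)/ln(41.0/16.0) = 0.14565/0.94098 = 0.1548
Extrapolate from 41.0 ft to 263.0 ft: V₃ = 33.2 × (263.0/41.0)^0.1548 = 33.2 × 1.3333 = 44.2668 kt

44.3 kt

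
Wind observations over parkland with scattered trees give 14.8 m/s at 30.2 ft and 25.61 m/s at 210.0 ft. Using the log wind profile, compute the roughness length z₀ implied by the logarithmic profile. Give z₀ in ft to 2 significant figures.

Log law: V(z) ∝ ln(z/z₀). With r = V₁/V₂ = 14.8/25.61 = 0.57790,
r · ln(z₂/z₀) = ln(z₁/z₀) ⇒ ln z₀ = (ln z₁ − r·ln z₂)/(1 − r)
ln z₀ = (3.40784 − 0.57790×5.34711) / 0.42210 = 0.7528
z₀ = exp(0.7528) = 2.123 ft

z₀ ≈ 2.1 ft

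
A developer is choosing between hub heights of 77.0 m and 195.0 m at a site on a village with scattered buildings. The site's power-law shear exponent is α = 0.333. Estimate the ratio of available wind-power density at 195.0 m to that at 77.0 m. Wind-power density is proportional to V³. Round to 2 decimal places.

2.53

Speed ratio: V_B/V_A = (z_B/z_A)^α = (195.0/77.0)^0.333 = (2.5325)^0.333 = 1.36264
Power-density ratio: P_B/P_A = (V_B/V_A)³ = (1.36264)³ = 2.53012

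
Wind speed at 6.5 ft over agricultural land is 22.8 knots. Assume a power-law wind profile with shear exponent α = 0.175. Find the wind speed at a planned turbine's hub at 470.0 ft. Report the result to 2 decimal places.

Power-law profile: V₂ = V₁ · (z₂/z₁)^α
V₂ = 22.8 × (470.0/6.5)^0.175 = 22.8 × (72.3077)^0.175
    = 22.8 × 2.1152 = 48.2272 knots

48.23 knots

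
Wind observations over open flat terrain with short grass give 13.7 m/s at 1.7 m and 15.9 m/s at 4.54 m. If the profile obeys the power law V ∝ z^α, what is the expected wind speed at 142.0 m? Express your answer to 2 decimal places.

First find α: α = ln(V₂/V₁)/ln(z₂/z₁) = ln(15.9/13.7)/ln(4.54/1.7) = 0.14892/0.98230 = 0.1516
Extrapolate from 4.54 m to 142.0 m: V₃ = 15.9 × (142.0/4.54)^0.1516 = 15.9 × 1.6853 = 26.7969 m/s

26.80 m/s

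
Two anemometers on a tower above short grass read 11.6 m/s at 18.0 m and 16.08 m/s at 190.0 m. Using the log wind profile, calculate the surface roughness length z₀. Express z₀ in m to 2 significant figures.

z₀ ≈ 0.040 m

Log law: V(z) ∝ ln(z/z₀). With r = V₁/V₂ = 11.6/16.08 = 0.72139,
r · ln(z₂/z₀) = ln(z₁/z₀) ⇒ ln z₀ = (ln z₁ − r·ln z₂)/(1 − r)
ln z₀ = (2.89037 − 0.72139×5.24702) / 0.27861 = -3.2117
z₀ = exp(-3.2117) = 0.04029 m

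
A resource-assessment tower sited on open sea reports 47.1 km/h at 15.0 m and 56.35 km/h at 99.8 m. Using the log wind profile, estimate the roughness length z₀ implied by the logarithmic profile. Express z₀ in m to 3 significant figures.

z₀ ≈ 0.000967 m

Log law: V(z) ∝ ln(z/z₀). With r = V₁/V₂ = 47.1/56.35 = 0.83585,
r · ln(z₂/z₀) = ln(z₁/z₀) ⇒ ln z₀ = (ln z₁ − r·ln z₂)/(1 − r)
ln z₀ = (2.70805 − 0.83585×4.60317) / 0.16415 = -6.9417
z₀ = exp(-6.9417) = 0.0009666 m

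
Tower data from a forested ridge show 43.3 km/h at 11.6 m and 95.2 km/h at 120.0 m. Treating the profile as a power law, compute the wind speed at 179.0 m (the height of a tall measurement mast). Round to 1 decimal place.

108.9 km/h

First find α: α = ln(V₂/V₁)/ln(z₂/z₁) = ln(95.2/43.3)/ln(120.0/11.6) = 0.78783/2.33649 = 0.3372
Extrapolate from 120.0 m to 179.0 m: V₃ = 95.2 × (179.0/120.0)^0.3372 = 95.2 × 1.1444 = 108.9423 km/h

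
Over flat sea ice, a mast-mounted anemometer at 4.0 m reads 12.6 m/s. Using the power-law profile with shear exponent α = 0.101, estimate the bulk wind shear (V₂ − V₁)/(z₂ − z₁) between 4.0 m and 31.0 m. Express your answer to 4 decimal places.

Power law: V₂ = V₁ · (z₂/z₁)^α = 12.6 × (7.7500)^0.101 = 15.4949 m/s
ΔV/Δz = (15.4949 − 12.6)/(31.0 − 4.0) = 2.8949/27.0000 = 0.10722 m/s/m

0.1072 m/s/m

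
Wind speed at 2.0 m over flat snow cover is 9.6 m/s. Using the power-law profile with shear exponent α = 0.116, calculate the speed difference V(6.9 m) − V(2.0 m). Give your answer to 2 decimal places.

Power law: V₂ = V₁ · (z₂/z₁)^α = 9.6 × (3.4500)^0.116 = 11.0830 m/s
ΔV = 11.0830 − 9.6 = 1.4830 m/s

1.48 m/s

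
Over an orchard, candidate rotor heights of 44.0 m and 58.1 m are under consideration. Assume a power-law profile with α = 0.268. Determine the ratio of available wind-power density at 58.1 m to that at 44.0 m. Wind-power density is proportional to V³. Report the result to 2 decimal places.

1.25

Speed ratio: V_B/V_A = (z_B/z_A)^α = (58.1/44.0)^0.268 = (1.3205)^0.268 = 1.07734
Power-density ratio: P_B/P_A = (V_B/V_A)³ = (1.07734)³ = 1.25044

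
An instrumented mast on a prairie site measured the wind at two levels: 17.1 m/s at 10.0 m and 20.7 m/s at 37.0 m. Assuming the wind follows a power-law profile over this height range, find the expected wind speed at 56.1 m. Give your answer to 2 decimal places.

First find α: α = ln(V₂/V₁)/ln(z₂/z₁) = ln(20.7/17.1)/ln(37.0/10.0) = 0.19106/1.30833 = 0.1460
Extrapolate from 37.0 m to 56.1 m: V₃ = 20.7 × (56.1/37.0)^0.1460 = 20.7 × 1.0627 = 21.9972 m/s

22.00 m/s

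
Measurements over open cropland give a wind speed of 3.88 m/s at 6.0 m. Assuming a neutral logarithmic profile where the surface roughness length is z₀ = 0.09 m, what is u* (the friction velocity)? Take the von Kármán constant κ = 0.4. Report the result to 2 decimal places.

u* ≈ 0.37 m/s

Log law: V(z) = (u*/κ) · ln(z/z₀) ⇒ u* = κ · V / ln(z/z₀)
u* = 0.4 × 3.88 / ln(6.0/0.09) = 0.4 × 3.88 / 4.1997
   = 1.5520 / 4.1997 = 0.3695 m/s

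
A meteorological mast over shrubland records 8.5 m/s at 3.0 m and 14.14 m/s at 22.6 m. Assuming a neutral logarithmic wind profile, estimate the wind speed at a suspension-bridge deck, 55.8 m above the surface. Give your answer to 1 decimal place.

Log law: V ∝ ln(z/z₀). From the pair, with r = V₁/V₂ = 0.60113,
ln z₀ = (ln z₁ − r·ln z₂)/(1 − r) = (1.0986 − 0.60113×3.1179)/0.39887 = -1.9447 → z₀ = 0.1430 m
V₃ = V₁ · ln(z₃/z₀)/ln(z₁/z₀) = 8.5 × 5.9665/3.0433 = 16.6644 m/s

16.7 m/s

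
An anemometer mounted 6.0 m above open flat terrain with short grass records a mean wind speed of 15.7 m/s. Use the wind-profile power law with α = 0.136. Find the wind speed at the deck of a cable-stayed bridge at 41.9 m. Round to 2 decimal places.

20.45 m/s

Power-law profile: V₂ = V₁ · (z₂/z₁)^α
V₂ = 15.7 × (41.9/6.0)^0.136 = 15.7 × (6.9833)^0.136
    = 15.7 × 1.3025 = 20.4499 m/s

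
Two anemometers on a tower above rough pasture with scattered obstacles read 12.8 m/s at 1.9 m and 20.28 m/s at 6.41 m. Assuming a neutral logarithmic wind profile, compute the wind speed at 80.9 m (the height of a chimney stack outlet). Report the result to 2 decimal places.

35.88 m/s

Log law: V ∝ ln(z/z₀). From the pair, with r = V₁/V₂ = 0.63116,
ln z₀ = (ln z₁ − r·ln z₂)/(1 − r) = (0.6419 − 0.63116×1.8579)/0.36884 = -1.4390 → z₀ = 0.2372 m
V₃ = V₁ · ln(z₃/z₀)/ln(z₁/z₀) = 12.8 × 5.8322/2.0809 = 35.8757 m/s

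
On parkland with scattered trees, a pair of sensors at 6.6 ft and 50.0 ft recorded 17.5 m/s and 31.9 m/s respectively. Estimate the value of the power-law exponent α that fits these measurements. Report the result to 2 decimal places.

Power law: V₂/V₁ = (z₂/z₁)^α ⇒ α = ln(V₂/V₁) / ln(z₂/z₁)
α = ln(31.9/17.5) / ln(50.0/6.6) = ln(1.8229) / ln(7.5758)
  = 0.60041 / 2.02495 = 0.29650

α ≈ 0.30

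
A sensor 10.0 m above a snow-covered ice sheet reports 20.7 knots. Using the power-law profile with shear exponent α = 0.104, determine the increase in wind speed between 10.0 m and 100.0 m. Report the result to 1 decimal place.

Power law: V₂ = V₁ · (z₂/z₁)^α = 20.7 × (10.0000)^0.104 = 26.3009 knots
ΔV = 26.3009 − 20.7 = 5.6009 knots

5.6 knots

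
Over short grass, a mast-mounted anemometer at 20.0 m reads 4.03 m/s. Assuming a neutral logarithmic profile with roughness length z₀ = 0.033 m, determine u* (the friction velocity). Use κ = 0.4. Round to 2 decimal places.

u* ≈ 0.25 m/s

Log law: V(z) = (u*/κ) · ln(z/z₀) ⇒ u* = κ · V / ln(z/z₀)
u* = 0.4 × 4.03 / ln(20.0/0.033) = 0.4 × 4.03 / 6.4070
   = 1.6120 / 6.4070 = 0.2516 m/s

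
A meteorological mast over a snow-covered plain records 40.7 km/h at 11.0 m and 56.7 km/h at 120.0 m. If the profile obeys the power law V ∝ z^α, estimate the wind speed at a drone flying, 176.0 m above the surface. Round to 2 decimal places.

59.79 km/h

First find α: α = ln(V₂/V₁)/ln(z₂/z₁) = ln(56.7/40.7)/ln(120.0/11.0) = 0.33155/2.38960 = 0.1387
Extrapolate from 120.0 m to 176.0 m: V₃ = 56.7 × (176.0/120.0)^0.1387 = 56.7 × 1.0546 = 59.7944 km/h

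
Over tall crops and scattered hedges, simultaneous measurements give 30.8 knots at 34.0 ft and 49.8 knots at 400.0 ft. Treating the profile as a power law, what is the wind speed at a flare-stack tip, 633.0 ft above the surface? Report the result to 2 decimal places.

First find α: α = ln(V₂/V₁)/ln(z₂/z₁) = ln(49.8/30.8)/ln(400.0/34.0) = 0.48050/2.46510 = 0.1949
Extrapolate from 400.0 ft to 633.0 ft: V₃ = 49.8 × (633.0/400.0)^0.1949 = 49.8 × 1.0936 = 54.4610 knots

54.46 knots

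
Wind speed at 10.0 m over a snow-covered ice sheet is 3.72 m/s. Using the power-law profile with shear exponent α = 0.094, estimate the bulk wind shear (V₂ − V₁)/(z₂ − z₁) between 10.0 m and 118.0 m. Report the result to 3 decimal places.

0.009 m/s/m

Power law: V₂ = V₁ · (z₂/z₁)^α = 3.72 × (11.8000)^0.094 = 4.6914 m/s
ΔV/Δz = (4.6914 − 3.72)/(118.0 − 10.0) = 0.9714/108.0000 = 0.00899 m/s/m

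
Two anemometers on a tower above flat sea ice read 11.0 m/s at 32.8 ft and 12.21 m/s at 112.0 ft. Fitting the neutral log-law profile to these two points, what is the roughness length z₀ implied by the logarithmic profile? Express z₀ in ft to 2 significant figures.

z₀ ≈ 0.00046 ft

Log law: V(z) ∝ ln(z/z₀). With r = V₁/V₂ = 11.0/12.21 = 0.90090,
r · ln(z₂/z₀) = ln(z₁/z₀) ⇒ ln z₀ = (ln z₁ − r·ln z₂)/(1 − r)
ln z₀ = (3.49043 − 0.90090×4.71850) / 0.09910 = -7.6738
z₀ = exp(-7.6738) = 0.0004648 ft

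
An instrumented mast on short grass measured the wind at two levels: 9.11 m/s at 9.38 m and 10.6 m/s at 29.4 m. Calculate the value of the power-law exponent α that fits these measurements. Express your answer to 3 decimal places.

α ≈ 0.133

Power law: V₂/V₁ = (z₂/z₁)^α ⇒ α = ln(V₂/V₁) / ln(z₂/z₁)
α = ln(10.6/9.11) / ln(29.4/9.38) = ln(1.1636) / ln(3.1343)
  = 0.15148 / 1.14241 = 0.13260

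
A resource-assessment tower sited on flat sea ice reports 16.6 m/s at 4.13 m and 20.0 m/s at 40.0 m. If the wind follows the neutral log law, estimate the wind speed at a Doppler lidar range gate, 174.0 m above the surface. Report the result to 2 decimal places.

Log law: V ∝ ln(z/z₀). From the pair, with r = V₁/V₂ = 0.83000,
ln z₀ = (ln z₁ − r·ln z₂)/(1 − r) = (1.4183 − 0.83000×3.6889)/0.17000 = -9.6676 → z₀ = 0.00006330 m
V₃ = V₁ · ln(z₃/z₀)/ln(z₁/z₀) = 16.6 × 14.8267/11.0859 = 22.2014 m/s

22.20 m/s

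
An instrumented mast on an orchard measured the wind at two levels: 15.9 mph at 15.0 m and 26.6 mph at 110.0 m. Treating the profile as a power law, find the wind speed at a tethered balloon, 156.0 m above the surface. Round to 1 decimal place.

First find α: α = ln(V₂/V₁)/ln(z₂/z₁) = ln(26.6/15.9)/ln(110.0/15.0) = 0.51459/1.99243 = 0.2583
Extrapolate from 110.0 m to 156.0 m: V₃ = 26.6 × (156.0/110.0)^0.2583 = 26.6 × 1.0944 = 29.1119 mph

29.1 mph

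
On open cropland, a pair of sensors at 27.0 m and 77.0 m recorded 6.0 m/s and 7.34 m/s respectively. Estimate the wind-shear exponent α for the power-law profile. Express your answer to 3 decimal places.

Power law: V₂/V₁ = (z₂/z₁)^α ⇒ α = ln(V₂/V₁) / ln(z₂/z₁)
α = ln(7.34/6.0) / ln(77.0/27.0) = ln(1.2233) / ln(2.8519)
  = 0.20158 / 1.04797 = 0.19235

α ≈ 0.192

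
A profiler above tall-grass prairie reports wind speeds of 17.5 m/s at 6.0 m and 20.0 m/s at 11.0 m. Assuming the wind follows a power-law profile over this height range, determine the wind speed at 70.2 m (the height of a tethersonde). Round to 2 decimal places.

30.09 m/s

First find α: α = ln(V₂/V₁)/ln(z₂/z₁) = ln(20.0/17.5)/ln(11.0/6.0) = 0.13353/0.60614 = 0.2203
Extrapolate from 11.0 m to 70.2 m: V₃ = 20.0 × (70.2/11.0)^0.2203 = 20.0 × 1.5043 = 30.0856 m/s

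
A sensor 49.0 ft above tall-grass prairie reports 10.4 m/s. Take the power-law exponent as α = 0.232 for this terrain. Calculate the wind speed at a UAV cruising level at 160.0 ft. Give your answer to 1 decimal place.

Power-law profile: V₂ = V₁ · (z₂/z₁)^α
V₂ = 10.4 × (160.0/49.0)^0.232 = 10.4 × (3.2653)^0.232
    = 10.4 × 1.3159 = 13.6856 m/s

13.7 m/s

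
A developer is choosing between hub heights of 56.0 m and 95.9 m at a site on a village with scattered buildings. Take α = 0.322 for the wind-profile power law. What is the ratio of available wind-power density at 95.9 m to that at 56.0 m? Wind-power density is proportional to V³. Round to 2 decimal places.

Speed ratio: V_B/V_A = (z_B/z_A)^α = (95.9/56.0)^0.322 = (1.7125)^0.322 = 1.18913
Power-density ratio: P_B/P_A = (V_B/V_A)³ = (1.18913)³ = 1.68146

1.68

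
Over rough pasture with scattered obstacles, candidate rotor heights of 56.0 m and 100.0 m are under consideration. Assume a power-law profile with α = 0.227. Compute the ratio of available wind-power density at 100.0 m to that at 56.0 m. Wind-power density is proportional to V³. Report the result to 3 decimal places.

1.484

Speed ratio: V_B/V_A = (z_B/z_A)^α = (100.0/56.0)^0.227 = (1.7857)^0.227 = 1.14067
Power-density ratio: P_B/P_A = (V_B/V_A)³ = (1.14067)³ = 1.48417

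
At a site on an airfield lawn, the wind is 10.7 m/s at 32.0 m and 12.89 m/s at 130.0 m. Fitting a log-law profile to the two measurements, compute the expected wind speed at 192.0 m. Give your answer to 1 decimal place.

13.5 m/s

Log law: V ∝ ln(z/z₀). From the pair, with r = V₁/V₂ = 0.83010,
ln z₀ = (ln z₁ − r·ln z₂)/(1 − r) = (3.4657 − 0.83010×4.8675)/0.16990 = -3.3832 → z₀ = 0.03394 m
V₃ = V₁ · ln(z₃/z₀)/ln(z₁/z₀) = 10.7 × 8.6407/6.8490 = 13.4992 m/s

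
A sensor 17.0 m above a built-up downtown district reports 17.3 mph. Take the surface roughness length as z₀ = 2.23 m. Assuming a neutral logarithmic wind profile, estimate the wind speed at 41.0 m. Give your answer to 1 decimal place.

Log law: V(z) ∝ ln(z/z₀), so V₂/V₁ = ln(z₂/z₀) / ln(z₁/z₀).
ln(41.0/2.23) = 2.9116, ln(17.0/2.23) = 2.0312
V₂ = 17.3 × 2.9116/2.0312 = 17.3 × 1.4334 = 24.7981 mph

24.8 mph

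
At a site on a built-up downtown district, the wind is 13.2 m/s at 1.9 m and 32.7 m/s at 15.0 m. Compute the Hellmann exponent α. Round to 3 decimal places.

α ≈ 0.439

Power law: V₂/V₁ = (z₂/z₁)^α ⇒ α = ln(V₂/V₁) / ln(z₂/z₁)
α = ln(32.7/13.2) / ln(15.0/1.9) = ln(2.4773) / ln(7.8947)
  = 0.90716 / 2.06620 = 0.43905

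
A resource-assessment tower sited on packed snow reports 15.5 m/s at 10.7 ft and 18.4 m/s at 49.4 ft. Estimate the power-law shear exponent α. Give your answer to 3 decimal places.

Power law: V₂/V₁ = (z₂/z₁)^α ⇒ α = ln(V₂/V₁) / ln(z₂/z₁)
α = ln(18.4/15.5) / ln(49.4/10.7) = ln(1.1871) / ln(4.6168)
  = 0.17151 / 1.52971 = 0.11212

α ≈ 0.112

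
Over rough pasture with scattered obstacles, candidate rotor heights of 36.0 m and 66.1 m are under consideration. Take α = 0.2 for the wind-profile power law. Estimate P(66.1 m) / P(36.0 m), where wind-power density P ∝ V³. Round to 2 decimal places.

Speed ratio: V_B/V_A = (z_B/z_A)^α = (66.1/36.0)^0.2 = (1.8361)^0.2 = 1.12922
Power-density ratio: P_B/P_A = (V_B/V_A)³ = (1.12922)³ = 1.43992

1.44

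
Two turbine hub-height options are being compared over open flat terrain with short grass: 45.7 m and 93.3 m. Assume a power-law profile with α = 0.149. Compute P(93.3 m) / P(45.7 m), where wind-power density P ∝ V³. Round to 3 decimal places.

Speed ratio: V_B/V_A = (z_B/z_A)^α = (93.3/45.7)^0.149 = (2.0416)^0.149 = 1.11221
Power-density ratio: P_B/P_A = (V_B/V_A)³ = (1.11221)³ = 1.37580

1.376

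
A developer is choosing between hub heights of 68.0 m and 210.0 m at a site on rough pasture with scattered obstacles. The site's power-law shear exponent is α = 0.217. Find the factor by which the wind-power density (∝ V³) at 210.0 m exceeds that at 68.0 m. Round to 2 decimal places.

2.08

Speed ratio: V_B/V_A = (z_B/z_A)^α = (210.0/68.0)^0.217 = (3.0882)^0.217 = 1.27722
Power-density ratio: P_B/P_A = (V_B/V_A)³ = (1.27722)³ = 2.08354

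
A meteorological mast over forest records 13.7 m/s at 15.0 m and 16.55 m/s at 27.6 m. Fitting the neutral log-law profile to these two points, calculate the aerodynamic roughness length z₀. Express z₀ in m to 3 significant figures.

Log law: V(z) ∝ ln(z/z₀). With r = V₁/V₂ = 13.7/16.55 = 0.82779,
r · ln(z₂/z₀) = ln(z₁/z₀) ⇒ ln z₀ = (ln z₁ − r·ln z₂)/(1 − r)
ln z₀ = (2.70805 − 0.82779×3.31782) / 0.17221 = -0.2231
z₀ = exp(-0.2231) = 0.8000 m

z₀ ≈ 0.800 m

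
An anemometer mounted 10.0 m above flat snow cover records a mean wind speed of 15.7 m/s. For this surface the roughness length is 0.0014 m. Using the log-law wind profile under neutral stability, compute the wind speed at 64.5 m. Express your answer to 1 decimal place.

19.0 m/s

Log law: V(z) ∝ ln(z/z₀), so V₂/V₁ = ln(z₂/z₀) / ln(z₁/z₀).
ln(64.5/0.0014) = 10.7379, ln(10.0/0.0014) = 8.8739
V₂ = 15.7 × 10.7379/8.8739 = 15.7 × 1.2101 = 18.9980 m/s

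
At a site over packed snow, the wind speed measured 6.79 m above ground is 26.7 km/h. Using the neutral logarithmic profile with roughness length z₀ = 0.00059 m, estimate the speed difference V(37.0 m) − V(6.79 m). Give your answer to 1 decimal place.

Log law: V₂ = V₁ · ln(z₂/z₀)/ln(z₁/z₀) = 26.7 × 11.0463/9.3508 = 31.5412 km/h
ΔV = 31.5412 − 26.7 = 4.8412 km/h

4.8 km/h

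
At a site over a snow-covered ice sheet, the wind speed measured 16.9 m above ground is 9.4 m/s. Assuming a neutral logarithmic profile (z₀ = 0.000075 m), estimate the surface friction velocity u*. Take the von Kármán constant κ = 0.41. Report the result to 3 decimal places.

u* ≈ 0.313 m/s

Log law: V(z) = (u*/κ) · ln(z/z₀) ⇒ u* = κ · V / ln(z/z₀)
u* = 0.41 × 9.4 / ln(16.9/0.000075) = 0.41 × 9.4 / 12.3253
   = 3.8540 / 12.3253 = 0.3127 m/s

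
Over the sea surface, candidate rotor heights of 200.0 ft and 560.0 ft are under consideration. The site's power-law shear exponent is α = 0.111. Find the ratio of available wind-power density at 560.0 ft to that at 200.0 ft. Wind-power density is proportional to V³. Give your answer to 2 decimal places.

Speed ratio: V_B/V_A = (z_B/z_A)^α = (560.0/200.0)^0.111 = (2.8000)^0.111 = 1.12107
Power-density ratio: P_B/P_A = (V_B/V_A)³ = (1.12107)³ = 1.40898

1.41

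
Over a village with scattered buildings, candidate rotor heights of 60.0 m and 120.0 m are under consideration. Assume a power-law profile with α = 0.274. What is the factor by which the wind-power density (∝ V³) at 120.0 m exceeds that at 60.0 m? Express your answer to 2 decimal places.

1.77

Speed ratio: V_B/V_A = (z_B/z_A)^α = (120.0/60.0)^0.274 = (2.0000)^0.274 = 1.20916
Power-density ratio: P_B/P_A = (V_B/V_A)³ = (1.20916)³ = 1.76786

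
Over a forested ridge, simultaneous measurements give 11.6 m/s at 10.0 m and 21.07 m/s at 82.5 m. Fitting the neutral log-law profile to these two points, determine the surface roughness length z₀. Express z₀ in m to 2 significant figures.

Log law: V(z) ∝ ln(z/z₀). With r = V₁/V₂ = 11.6/21.07 = 0.55055,
r · ln(z₂/z₀) = ln(z₁/z₀) ⇒ ln z₀ = (ln z₁ − r·ln z₂)/(1 − r)
ln z₀ = (2.30259 − 0.55055×4.41280) / 0.44945 = -0.2823
z₀ = exp(-0.2823) = 0.7541 m

z₀ ≈ 0.75 m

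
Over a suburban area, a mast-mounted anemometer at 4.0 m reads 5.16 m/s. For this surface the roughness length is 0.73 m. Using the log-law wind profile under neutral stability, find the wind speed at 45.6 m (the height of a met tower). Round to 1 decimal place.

12.5 m/s

Log law: V(z) ∝ ln(z/z₀), so V₂/V₁ = ln(z₂/z₀) / ln(z₁/z₀).
ln(45.6/0.73) = 4.1346, ln(4.0/0.73) = 1.7010
V₂ = 5.16 × 4.1346/1.7010 = 5.16 × 2.4307 = 12.5424 m/s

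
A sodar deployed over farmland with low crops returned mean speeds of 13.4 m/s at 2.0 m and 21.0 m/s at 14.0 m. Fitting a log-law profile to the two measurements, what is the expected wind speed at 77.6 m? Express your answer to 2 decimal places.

27.69 m/s

Log law: V ∝ ln(z/z₀). From the pair, with r = V₁/V₂ = 0.63810,
ln z₀ = (ln z₁ − r·ln z₂)/(1 − r) = (0.6931 − 0.63810×2.6391)/0.36190 = -2.7378 → z₀ = 0.06471 m
V₃ = V₁ · ln(z₃/z₀)/ln(z₁/z₀) = 13.4 × 7.0894/3.4309 = 27.6884 m/s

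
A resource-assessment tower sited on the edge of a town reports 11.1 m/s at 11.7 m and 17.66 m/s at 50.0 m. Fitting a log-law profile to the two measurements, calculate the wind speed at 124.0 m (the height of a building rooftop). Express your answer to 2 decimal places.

Log law: V ∝ ln(z/z₀). From the pair, with r = V₁/V₂ = 0.62854,
ln z₀ = (ln z₁ − r·ln z₂)/(1 − r) = (2.4596 − 0.62854×3.9120)/0.37146 = 0.0020 → z₀ = 1.002 m
V₃ = V₁ · ln(z₃/z₀)/ln(z₁/z₀) = 11.1 × 4.8183/2.4576 = 21.7622 m/s

21.76 m/s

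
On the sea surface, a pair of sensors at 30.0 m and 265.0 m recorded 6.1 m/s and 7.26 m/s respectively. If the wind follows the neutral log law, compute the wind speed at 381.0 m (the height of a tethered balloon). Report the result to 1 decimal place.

Log law: V ∝ ln(z/z₀). From the pair, with r = V₁/V₂ = 0.84022,
ln z₀ = (ln z₁ − r·ln z₂)/(1 − r) = (3.4012 − 0.84022×5.5797)/0.15978 = -8.0549 → z₀ = 0.0003175 m
V₃ = V₁ · ln(z₃/z₀)/ln(z₁/z₀) = 6.1 × 13.9977/11.4561 = 7.4533 m/s

7.5 m/s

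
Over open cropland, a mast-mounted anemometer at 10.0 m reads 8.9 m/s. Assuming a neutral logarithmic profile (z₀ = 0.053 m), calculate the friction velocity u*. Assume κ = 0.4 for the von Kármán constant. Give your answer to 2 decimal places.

Log law: V(z) = (u*/κ) · ln(z/z₀) ⇒ u* = κ · V / ln(z/z₀)
u* = 0.4 × 8.9 / ln(10.0/0.053) = 0.4 × 8.9 / 5.2400
   = 3.5600 / 5.2400 = 0.6794 m/s

u* ≈ 0.68 m/s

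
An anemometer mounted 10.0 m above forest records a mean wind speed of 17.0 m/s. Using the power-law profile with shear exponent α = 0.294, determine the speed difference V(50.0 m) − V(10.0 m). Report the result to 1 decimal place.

Power law: V₂ = V₁ · (z₂/z₁)^α = 17.0 × (5.0000)^0.294 = 27.2864 m/s
ΔV = 27.2864 − 17.0 = 10.2864 m/s

10.3 m/s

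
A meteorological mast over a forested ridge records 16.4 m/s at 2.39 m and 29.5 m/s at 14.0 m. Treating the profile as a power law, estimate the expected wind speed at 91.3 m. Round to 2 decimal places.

54.99 m/s

First find α: α = ln(V₂/V₁)/ln(z₂/z₁) = ln(29.5/16.4)/ln(14.0/2.39) = 0.58711/1.76776 = 0.3321
Extrapolate from 14.0 m to 91.3 m: V₃ = 29.5 × (91.3/14.0)^0.3321 = 29.5 × 1.8641 = 54.9897 m/s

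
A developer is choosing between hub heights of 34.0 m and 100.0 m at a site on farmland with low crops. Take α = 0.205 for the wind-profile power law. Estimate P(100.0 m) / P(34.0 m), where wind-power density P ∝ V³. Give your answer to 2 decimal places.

Speed ratio: V_B/V_A = (z_B/z_A)^α = (100.0/34.0)^0.205 = (2.9412)^0.205 = 1.24752
Power-density ratio: P_B/P_A = (V_B/V_A)³ = (1.24752)³ = 1.94151

1.94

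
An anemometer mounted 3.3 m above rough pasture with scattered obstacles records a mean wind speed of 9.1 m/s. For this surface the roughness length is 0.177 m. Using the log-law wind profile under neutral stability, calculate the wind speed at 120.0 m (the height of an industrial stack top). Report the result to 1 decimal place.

Log law: V(z) ∝ ln(z/z₀), so V₂/V₁ = ln(z₂/z₀) / ln(z₁/z₀).
ln(120.0/0.177) = 6.5191, ln(3.3/0.177) = 2.9255
V₂ = 9.1 × 6.5191/2.9255 = 9.1 × 2.2283 = 20.2780 m/s

20.3 m/s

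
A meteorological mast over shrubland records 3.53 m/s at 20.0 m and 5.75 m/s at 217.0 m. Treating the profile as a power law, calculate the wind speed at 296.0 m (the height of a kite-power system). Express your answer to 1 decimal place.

6.1 m/s

First find α: α = ln(V₂/V₁)/ln(z₂/z₁) = ln(5.75/3.53)/ln(217.0/20.0) = 0.48790/2.38417 = 0.2046
Extrapolate from 217.0 m to 296.0 m: V₃ = 5.75 × (296.0/217.0)^0.2046 = 5.75 × 1.0656 = 6.1272 m/s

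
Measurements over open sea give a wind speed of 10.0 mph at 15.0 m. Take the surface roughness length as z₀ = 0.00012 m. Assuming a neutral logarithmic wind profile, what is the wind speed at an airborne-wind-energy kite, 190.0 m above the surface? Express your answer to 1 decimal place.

Log law: V(z) ∝ ln(z/z₀), so V₂/V₁ = ln(z₂/z₀) / ln(z₁/z₀).
ln(190.0/0.00012) = 14.2750, ln(15.0/0.00012) = 11.7361
V₂ = 10.0 × 14.2750/11.7361 = 10.0 × 1.2163 = 12.1634 mph

12.2 mph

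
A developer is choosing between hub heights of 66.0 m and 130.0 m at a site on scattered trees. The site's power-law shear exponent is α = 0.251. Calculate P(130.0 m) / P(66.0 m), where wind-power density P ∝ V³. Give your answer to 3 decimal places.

Speed ratio: V_B/V_A = (z_B/z_A)^α = (130.0/66.0)^0.251 = (1.9697)^0.251 = 1.18548
Power-density ratio: P_B/P_A = (V_B/V_A)³ = (1.18548)³ = 1.66603

1.666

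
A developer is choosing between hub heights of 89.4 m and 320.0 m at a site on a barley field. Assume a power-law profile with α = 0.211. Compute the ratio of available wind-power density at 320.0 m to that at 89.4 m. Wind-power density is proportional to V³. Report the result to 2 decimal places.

Speed ratio: V_B/V_A = (z_B/z_A)^α = (320.0/89.4)^0.211 = (3.5794)^0.211 = 1.30874
Power-density ratio: P_B/P_A = (V_B/V_A)³ = (1.30874)³ = 2.24163

2.24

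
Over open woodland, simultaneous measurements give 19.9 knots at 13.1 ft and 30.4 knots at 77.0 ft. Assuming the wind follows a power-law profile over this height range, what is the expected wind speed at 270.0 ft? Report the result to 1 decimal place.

41.0 knots

First find α: α = ln(V₂/V₁)/ln(z₂/z₁) = ln(30.4/19.9)/ln(77.0/13.1) = 0.42372/1.77119 = 0.2392
Extrapolate from 77.0 ft to 270.0 ft: V₃ = 30.4 × (270.0/77.0)^0.2392 = 30.4 × 1.3501 = 41.0415 knots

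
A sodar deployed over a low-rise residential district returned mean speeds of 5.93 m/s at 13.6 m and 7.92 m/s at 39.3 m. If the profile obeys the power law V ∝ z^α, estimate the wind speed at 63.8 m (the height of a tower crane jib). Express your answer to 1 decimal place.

First find α: α = ln(V₂/V₁)/ln(z₂/z₁) = ln(7.92/5.93)/ln(39.3/13.6) = 0.28937/1.06115 = 0.2727
Extrapolate from 39.3 m to 63.8 m: V₃ = 7.92 × (63.8/39.3)^0.2727 = 7.92 × 1.1413 = 9.0387 m/s

9.0 m/s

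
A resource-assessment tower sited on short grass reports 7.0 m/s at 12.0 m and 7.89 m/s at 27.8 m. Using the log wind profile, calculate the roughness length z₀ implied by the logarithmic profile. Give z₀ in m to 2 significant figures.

z₀ ≈ 0.016 m

Log law: V(z) ∝ ln(z/z₀). With r = V₁/V₂ = 7.0/7.89 = 0.88720,
r · ln(z₂/z₀) = ln(z₁/z₀) ⇒ ln z₀ = (ln z₁ − r·ln z₂)/(1 − r)
ln z₀ = (2.48491 − 0.88720×3.32504) / 0.11280 = -4.1229
z₀ = exp(-4.1229) = 0.01620 m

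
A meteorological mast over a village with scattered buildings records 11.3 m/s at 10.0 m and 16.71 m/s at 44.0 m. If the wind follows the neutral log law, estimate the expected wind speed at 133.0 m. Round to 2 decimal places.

Log law: V ∝ ln(z/z₀). From the pair, with r = V₁/V₂ = 0.67624,
ln z₀ = (ln z₁ − r·ln z₂)/(1 − r) = (2.3026 − 0.67624×3.7842)/0.32376 = -0.7921 → z₀ = 0.4529 m
V₃ = V₁ · ln(z₃/z₀)/ln(z₁/z₀) = 11.3 × 5.6824/3.0947 = 20.7491 m/s

20.75 m/s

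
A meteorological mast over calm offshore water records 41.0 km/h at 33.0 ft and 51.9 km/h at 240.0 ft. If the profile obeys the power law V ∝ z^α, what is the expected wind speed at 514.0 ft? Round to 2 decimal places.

56.82 km/h

First find α: α = ln(V₂/V₁)/ln(z₂/z₁) = ln(51.9/41.0)/ln(240.0/33.0) = 0.23575/1.98413 = 0.1188
Extrapolate from 240.0 ft to 514.0 ft: V₃ = 51.9 × (514.0/240.0)^0.1188 = 51.9 × 1.0947 = 56.8154 km/h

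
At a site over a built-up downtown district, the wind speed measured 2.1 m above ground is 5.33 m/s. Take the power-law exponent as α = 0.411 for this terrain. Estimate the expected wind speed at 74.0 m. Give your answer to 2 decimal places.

23.04 m/s

Power-law profile: V₂ = V₁ · (z₂/z₁)^α
V₂ = 5.33 × (74.0/2.1)^0.411 = 5.33 × (35.2381)^0.411
    = 5.33 × 4.3234 = 23.0435 m/s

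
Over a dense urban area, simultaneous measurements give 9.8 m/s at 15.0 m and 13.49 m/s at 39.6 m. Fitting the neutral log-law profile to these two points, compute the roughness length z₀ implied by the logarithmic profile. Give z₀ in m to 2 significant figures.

Log law: V(z) ∝ ln(z/z₀). With r = V₁/V₂ = 9.8/13.49 = 0.72646,
r · ln(z₂/z₀) = ln(z₁/z₀) ⇒ ln z₀ = (ln z₁ − r·ln z₂)/(1 − r)
ln z₀ = (2.70805 − 0.72646×3.67883) / 0.27354 = 0.1298
z₀ = exp(0.1298) = 1.139 m

z₀ ≈ 1.1 m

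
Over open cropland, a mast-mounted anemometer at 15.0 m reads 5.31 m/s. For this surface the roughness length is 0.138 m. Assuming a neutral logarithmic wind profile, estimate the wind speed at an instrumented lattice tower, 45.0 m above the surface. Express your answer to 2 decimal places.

Log law: V(z) ∝ ln(z/z₀), so V₂/V₁ = ln(z₂/z₀) / ln(z₁/z₀).
ln(45.0/0.138) = 5.7872, ln(15.0/0.138) = 4.6886
V₂ = 5.31 × 5.7872/4.6886 = 5.31 × 1.2343 = 6.5542 m/s

6.55 m/s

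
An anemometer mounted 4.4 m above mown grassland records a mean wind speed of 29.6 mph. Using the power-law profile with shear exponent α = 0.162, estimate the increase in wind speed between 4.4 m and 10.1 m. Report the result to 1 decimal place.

4.3 mph

Power law: V₂ = V₁ · (z₂/z₁)^α = 29.6 × (2.2955)^0.162 = 33.8651 mph
ΔV = 33.8651 − 29.6 = 4.2651 mph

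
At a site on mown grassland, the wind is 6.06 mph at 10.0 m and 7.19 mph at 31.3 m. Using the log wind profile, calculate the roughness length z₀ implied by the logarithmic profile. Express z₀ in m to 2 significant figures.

Log law: V(z) ∝ ln(z/z₀). With r = V₁/V₂ = 6.06/7.19 = 0.84284,
r · ln(z₂/z₀) = ln(z₁/z₀) ⇒ ln z₀ = (ln z₁ − r·ln z₂)/(1 − r)
ln z₀ = (2.30259 − 0.84284×3.44362) / 0.15716 = -3.8166
z₀ = exp(-3.8166) = 0.02200 m

z₀ ≈ 0.022 m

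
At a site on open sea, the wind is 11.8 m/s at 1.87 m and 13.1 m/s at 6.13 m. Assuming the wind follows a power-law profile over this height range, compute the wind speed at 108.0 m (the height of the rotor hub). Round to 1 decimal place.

First find α: α = ln(V₂/V₁)/ln(z₂/z₁) = ln(13.1/11.8)/ln(6.13/1.87) = 0.10451/1.18726 = 0.0880
Extrapolate from 6.13 m to 108.0 m: V₃ = 13.1 × (108.0/6.13)^0.0880 = 13.1 × 1.2873 = 16.8637 m/s

16.9 m/s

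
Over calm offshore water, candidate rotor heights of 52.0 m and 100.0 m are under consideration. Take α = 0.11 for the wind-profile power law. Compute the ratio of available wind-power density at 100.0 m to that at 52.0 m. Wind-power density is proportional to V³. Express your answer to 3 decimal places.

Speed ratio: V_B/V_A = (z_B/z_A)^α = (100.0/52.0)^0.11 = (1.9231)^0.11 = 1.07458
Power-density ratio: P_B/P_A = (V_B/V_A)³ = (1.07458)³ = 1.24085

1.241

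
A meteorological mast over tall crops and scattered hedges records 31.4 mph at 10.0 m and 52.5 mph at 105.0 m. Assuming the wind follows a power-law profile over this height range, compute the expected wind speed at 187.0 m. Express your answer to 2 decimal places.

59.56 mph

First find α: α = ln(V₂/V₁)/ln(z₂/z₁) = ln(52.5/31.4)/ln(105.0/10.0) = 0.51401/2.35138 = 0.2186
Extrapolate from 105.0 m to 187.0 m: V₃ = 52.5 × (187.0/105.0)^0.2186 = 52.5 × 1.1345 = 59.5595 mph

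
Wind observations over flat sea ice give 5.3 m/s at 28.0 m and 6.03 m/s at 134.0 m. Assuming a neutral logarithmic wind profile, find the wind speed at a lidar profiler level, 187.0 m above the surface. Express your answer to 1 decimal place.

Log law: V ∝ ln(z/z₀). From the pair, with r = V₁/V₂ = 0.87894,
ln z₀ = (ln z₁ − r·ln z₂)/(1 − r) = (3.3322 − 0.87894×4.8978)/0.12106 = -8.0347 → z₀ = 0.0003240 m
V₃ = V₁ · ln(z₃/z₀)/ln(z₁/z₀) = 5.3 × 13.2658/11.3669 = 6.1854 m/s

6.2 m/s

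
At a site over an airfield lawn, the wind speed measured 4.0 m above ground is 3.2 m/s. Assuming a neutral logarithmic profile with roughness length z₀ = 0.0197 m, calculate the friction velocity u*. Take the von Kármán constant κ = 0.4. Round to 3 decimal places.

u* ≈ 0.241 m/s

Log law: V(z) = (u*/κ) · ln(z/z₀) ⇒ u* = κ · V / ln(z/z₀)
u* = 0.4 × 3.2 / ln(4.0/0.0197) = 0.4 × 3.2 / 5.3134
   = 1.2800 / 5.3134 = 0.2409 m/s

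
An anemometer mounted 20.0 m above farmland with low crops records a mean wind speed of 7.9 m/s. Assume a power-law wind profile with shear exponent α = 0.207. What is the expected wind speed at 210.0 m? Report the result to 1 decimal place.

12.9 m/s

Power-law profile: V₂ = V₁ · (z₂/z₁)^α
V₂ = 7.9 × (210.0/20.0)^0.207 = 7.9 × (10.5000)^0.207
    = 7.9 × 1.6270 = 12.8533 m/s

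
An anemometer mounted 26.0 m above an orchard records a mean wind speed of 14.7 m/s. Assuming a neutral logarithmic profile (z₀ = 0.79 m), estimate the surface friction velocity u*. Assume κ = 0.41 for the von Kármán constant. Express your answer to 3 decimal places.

u* ≈ 1.725 m/s

Log law: V(z) = (u*/κ) · ln(z/z₀) ⇒ u* = κ · V / ln(z/z₀)
u* = 0.41 × 14.7 / ln(26.0/0.79) = 0.41 × 14.7 / 3.4938
   = 6.0270 / 3.4938 = 1.7250 m/s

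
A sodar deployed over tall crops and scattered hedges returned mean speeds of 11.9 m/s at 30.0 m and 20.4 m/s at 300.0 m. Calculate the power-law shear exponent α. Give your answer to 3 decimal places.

Power law: V₂/V₁ = (z₂/z₁)^α ⇒ α = ln(V₂/V₁) / ln(z₂/z₁)
α = ln(20.4/11.9) / ln(300.0/30.0) = ln(1.7143) / ln(10.0000)
  = 0.53900 / 2.30259 = 0.23408

α ≈ 0.234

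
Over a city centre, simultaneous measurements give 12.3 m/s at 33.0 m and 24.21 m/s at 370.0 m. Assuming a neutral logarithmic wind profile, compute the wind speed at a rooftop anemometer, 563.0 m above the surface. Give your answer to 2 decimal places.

26.28 m/s

Log law: V ∝ ln(z/z₀). From the pair, with r = V₁/V₂ = 0.50805,
ln z₀ = (ln z₁ − r·ln z₂)/(1 − r) = (3.4965 − 0.50805×5.9135)/0.49195 = 1.0004 → z₀ = 2.719 m
V₃ = V₁ · ln(z₃/z₀)/ln(z₁/z₀) = 12.3 × 5.3329/2.4961 = 26.2785 m/s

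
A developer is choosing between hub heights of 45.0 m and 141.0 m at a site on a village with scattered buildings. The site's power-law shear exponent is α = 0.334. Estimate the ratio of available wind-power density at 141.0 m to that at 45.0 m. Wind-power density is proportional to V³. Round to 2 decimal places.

Speed ratio: V_B/V_A = (z_B/z_A)^α = (141.0/45.0)^0.334 = (3.1333)^0.334 = 1.46442
Power-density ratio: P_B/P_A = (V_B/V_A)³ = (1.46442)³ = 3.14050

3.14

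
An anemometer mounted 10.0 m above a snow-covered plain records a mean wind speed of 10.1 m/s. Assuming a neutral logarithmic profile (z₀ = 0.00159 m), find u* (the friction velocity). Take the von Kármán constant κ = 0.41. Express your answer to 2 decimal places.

u* ≈ 0.47 m/s

Log law: V(z) = (u*/κ) · ln(z/z₀) ⇒ u* = κ · V / ln(z/z₀)
u* = 0.41 × 10.1 / ln(10.0/0.00159) = 0.41 × 10.1 / 8.7466
   = 4.1410 / 8.7466 = 0.4734 m/s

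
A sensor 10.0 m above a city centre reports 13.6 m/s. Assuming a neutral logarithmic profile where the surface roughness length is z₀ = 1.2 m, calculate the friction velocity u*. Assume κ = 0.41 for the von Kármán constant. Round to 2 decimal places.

Log law: V(z) = (u*/κ) · ln(z/z₀) ⇒ u* = κ · V / ln(z/z₀)
u* = 0.41 × 13.6 / ln(10.0/1.2) = 0.41 × 13.6 / 2.1203
   = 5.5760 / 2.1203 = 2.6299 m/s

u* ≈ 2.63 m/s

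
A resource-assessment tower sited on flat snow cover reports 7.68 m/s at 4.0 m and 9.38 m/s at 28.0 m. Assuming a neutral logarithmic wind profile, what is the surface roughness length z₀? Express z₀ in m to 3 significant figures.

Log law: V(z) ∝ ln(z/z₀). With r = V₁/V₂ = 7.68/9.38 = 0.81876,
r · ln(z₂/z₀) = ln(z₁/z₀) ⇒ ln z₀ = (ln z₁ − r·ln z₂)/(1 − r)
ln z₀ = (1.38629 − 0.81876×3.33220) / 0.18124 = -7.4046
z₀ = exp(-7.4046) = 0.0006084 m

z₀ ≈ 0.000608 m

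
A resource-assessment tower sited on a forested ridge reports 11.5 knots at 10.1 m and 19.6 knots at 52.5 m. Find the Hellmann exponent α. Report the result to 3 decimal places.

Power law: V₂/V₁ = (z₂/z₁)^α ⇒ α = ln(V₂/V₁) / ln(z₂/z₁)
α = ln(19.6/11.5) / ln(52.5/10.1) = ln(1.7043) / ln(5.1980)
  = 0.53318 / 1.64828 = 0.32348

α ≈ 0.323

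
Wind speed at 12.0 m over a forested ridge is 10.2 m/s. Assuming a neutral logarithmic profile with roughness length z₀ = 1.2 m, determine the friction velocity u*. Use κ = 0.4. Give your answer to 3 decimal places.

u* ≈ 1.772 m/s

Log law: V(z) = (u*/κ) · ln(z/z₀) ⇒ u* = κ · V / ln(z/z₀)
u* = 0.4 × 10.2 / ln(12.0/1.2) = 0.4 × 10.2 / 2.3026
   = 4.0800 / 2.3026 = 1.7719 m/s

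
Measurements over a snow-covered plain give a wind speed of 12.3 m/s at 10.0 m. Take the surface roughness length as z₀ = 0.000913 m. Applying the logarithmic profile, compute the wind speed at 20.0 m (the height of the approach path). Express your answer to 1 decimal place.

Log law: V(z) ∝ ln(z/z₀), so V₂/V₁ = ln(z₂/z₀) / ln(z₁/z₀).
ln(20.0/0.000913) = 9.9945, ln(10.0/0.000913) = 9.3014
V₂ = 12.3 × 9.9945/9.3014 = 12.3 × 1.0745 = 13.2166 m/s

13.2 m/s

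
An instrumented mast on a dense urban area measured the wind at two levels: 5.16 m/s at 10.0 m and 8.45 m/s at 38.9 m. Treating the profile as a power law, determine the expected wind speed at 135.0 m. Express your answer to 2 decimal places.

First find α: α = ln(V₂/V₁)/ln(z₂/z₁) = ln(8.45/5.16)/ln(38.9/10.0) = 0.49323/1.35841 = 0.3631
Extrapolate from 38.9 m to 135.0 m: V₃ = 8.45 × (135.0/38.9)^0.3631 = 8.45 × 1.5711 = 13.2760 m/s

13.28 m/s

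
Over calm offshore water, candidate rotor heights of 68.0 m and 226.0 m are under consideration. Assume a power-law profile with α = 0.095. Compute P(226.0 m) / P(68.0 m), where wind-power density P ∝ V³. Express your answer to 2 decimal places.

1.41

Speed ratio: V_B/V_A = (z_B/z_A)^α = (226.0/68.0)^0.095 = (3.3235)^0.095 = 1.12086
Power-density ratio: P_B/P_A = (V_B/V_A)³ = (1.12086)³ = 1.40817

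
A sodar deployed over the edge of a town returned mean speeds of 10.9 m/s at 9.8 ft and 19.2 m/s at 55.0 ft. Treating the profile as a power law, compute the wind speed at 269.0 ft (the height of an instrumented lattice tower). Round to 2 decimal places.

First find α: α = ln(V₂/V₁)/ln(z₂/z₁) = ln(19.2/10.9)/ln(55.0/9.8) = 0.56615/1.72495 = 0.3282
Extrapolate from 55.0 ft to 269.0 ft: V₃ = 19.2 × (269.0/55.0)^0.3282 = 19.2 × 1.6837 = 32.3271 m/s

32.33 m/s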